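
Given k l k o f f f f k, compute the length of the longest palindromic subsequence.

One longest palindromic subsequence is kffffk (positions 1,5,6,7,8,9); it reads the same forward and backward, and the interval DP gives dp[1][9] = 6.

6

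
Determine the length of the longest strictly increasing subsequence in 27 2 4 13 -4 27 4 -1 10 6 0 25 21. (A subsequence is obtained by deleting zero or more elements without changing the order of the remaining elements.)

One longest increasing subsequence is 2, 4, 13, 27 (positions 2,3,4,6), of length 4; no longer one exists.

4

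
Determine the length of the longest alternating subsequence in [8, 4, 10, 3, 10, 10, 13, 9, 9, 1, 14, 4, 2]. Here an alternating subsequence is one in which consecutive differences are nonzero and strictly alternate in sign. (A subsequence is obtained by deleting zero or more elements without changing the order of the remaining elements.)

8

Track the best alternating length ending on an up-step vs a down-step at each position: up/down = 1/1, 1/2, 3/1, 1/4, 5/1, 5/1, 5/1, 5/6, 5/6, 1/6, 7/1, 7/8, 7/8.
The maximum over both is 8; one such subsequence is 8, 4, 10, 3, 10, 9, 14, 4.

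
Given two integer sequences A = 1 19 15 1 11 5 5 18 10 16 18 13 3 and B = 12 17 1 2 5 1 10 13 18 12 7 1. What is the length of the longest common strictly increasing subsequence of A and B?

A longest common strictly increasing subsequence is 1, 5, 10, 13 (length 4); it appears in order in both A and B, and no longer such subsequence exists.

4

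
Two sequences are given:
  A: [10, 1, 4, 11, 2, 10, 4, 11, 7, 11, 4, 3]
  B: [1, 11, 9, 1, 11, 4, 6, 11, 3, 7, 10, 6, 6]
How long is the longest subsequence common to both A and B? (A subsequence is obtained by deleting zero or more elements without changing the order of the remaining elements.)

A longest common subsequence is 1, 11, 4, 11, 7 (length 5); the LCS DP confirms no longer common subsequence exists.

5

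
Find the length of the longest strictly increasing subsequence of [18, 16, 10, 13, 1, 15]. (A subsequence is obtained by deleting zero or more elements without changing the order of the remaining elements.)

3

Let dp[i] be the longest increasing subsequence ending at position i. Then dp = [1, 1, 1, 2, 1, 3].
The maximum is 3; one witness is 10, 13, 15 at positions 3,4,6.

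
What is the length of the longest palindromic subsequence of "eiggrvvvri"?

Using dp[i][j] = 2 + dp[i+1][j−1] if the ends match, else max(dp[i+1][j], dp[i][j−1]):
dp[1][10] = 7. A witness is irvvvri at positions 2,5,6,7,8,9,10.

7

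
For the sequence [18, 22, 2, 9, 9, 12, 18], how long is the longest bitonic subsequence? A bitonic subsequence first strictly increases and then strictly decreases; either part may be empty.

4

One longest bitonic subsequence is 2, 9, 12, 18 (positions 3,4,6,7): it rises to 18 then falls. Length 4 is optimal.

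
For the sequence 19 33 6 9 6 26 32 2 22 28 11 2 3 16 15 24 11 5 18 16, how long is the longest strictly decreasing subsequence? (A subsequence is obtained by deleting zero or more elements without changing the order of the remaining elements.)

7

Scanning left to right, the best length ending at each element is: 19→1, 33→1, 6→2, 9→2, 6→3, 26→2, 32→2, 2→4, 22→3, 28→3, 11→4, 2→5, 3→5, 16→4, 15→5, 24→4, 11→6, 5→7, 18→5, 16→6.
So the longest decreasing subsequence has length 7, e.g. 33, 26, 22, 16, 15, 11, 5.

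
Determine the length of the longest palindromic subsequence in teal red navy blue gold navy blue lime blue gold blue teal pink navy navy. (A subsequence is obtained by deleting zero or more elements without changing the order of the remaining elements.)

9

One longest palindromic subsequence is navy blue gold blue lime blue gold blue navy (positions 3,4,5,7,8,9,10,11,15); it reads the same forward and backward, and the interval DP gives dp[1][15] = 9.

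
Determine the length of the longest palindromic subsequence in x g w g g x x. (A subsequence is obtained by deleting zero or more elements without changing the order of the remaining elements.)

5

Using dp[i][j] = 2 + dp[i+1][j−1] if the ends match, else max(dp[i+1][j], dp[i][j−1]):
dp[1][7] = 5. A witness is xgggx at positions 1,2,4,5,7.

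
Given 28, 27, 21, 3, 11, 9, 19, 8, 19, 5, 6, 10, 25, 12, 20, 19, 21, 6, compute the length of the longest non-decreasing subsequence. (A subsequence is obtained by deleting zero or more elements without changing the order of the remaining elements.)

Let dp[i] be the longest non-decreasing subsequence ending at position i. Then dp = [1, 1, 1, 1, 2, 2, 3, 2, 4, 2, 3, 4, 5, 5, 6, 6, 7, 4].
The maximum is 7; one witness is 3, 5, 6, 10, 12, 20, 21 at positions 4,10,11,12,14,15,17.

7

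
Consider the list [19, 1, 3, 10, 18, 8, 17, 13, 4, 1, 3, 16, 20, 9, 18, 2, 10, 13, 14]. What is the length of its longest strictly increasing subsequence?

Let dp[i] be the longest increasing subsequence ending at position i. Then dp = [1, 1, 2, 3, 4, 3, 4, 4, 3, 1, 2, 5, 6, 4, 6, 2, 5, 6, 7].
The maximum is 7; one witness is 1, 3, 8, 9, 10, 13, 14 at positions 2,3,6,14,17,18,19.

7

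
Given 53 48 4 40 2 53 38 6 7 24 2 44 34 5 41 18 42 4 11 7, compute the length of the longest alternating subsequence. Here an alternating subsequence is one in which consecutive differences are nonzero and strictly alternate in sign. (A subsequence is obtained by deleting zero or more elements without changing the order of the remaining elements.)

16

A longest alternating subsequence is 53, 4, 40, 2, 53, 6, 7, 2, 44, 34, 41, 18, 42, 4, 11, 7 (positions 1,3,4,5,6,8,9,11,12,13,15,16,17,18,19,20); its 15 consecutive differences strictly alternate in sign, and length 16 is optimal.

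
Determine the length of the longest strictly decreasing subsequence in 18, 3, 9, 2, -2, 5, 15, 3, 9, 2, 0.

6

One longest decreasing subsequence is 18, 9, 5, 3, 2, 0 (positions 1,3,6,8,10,11), of length 6; no longer one exists.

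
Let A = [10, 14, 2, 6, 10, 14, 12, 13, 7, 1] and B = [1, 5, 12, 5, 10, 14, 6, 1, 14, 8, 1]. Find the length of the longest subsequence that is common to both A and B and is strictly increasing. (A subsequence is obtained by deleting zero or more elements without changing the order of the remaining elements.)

2

A longest common strictly increasing subsequence is 10, 14 (length 2); it appears in order in both A and B, and no longer such subsequence exists.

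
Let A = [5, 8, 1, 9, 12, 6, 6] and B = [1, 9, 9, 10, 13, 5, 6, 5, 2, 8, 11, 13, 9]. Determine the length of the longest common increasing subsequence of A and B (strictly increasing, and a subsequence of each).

3

For each value that appears in both, track the longest common increasing run ending there.
The best achievable length is 3; one witness is 5, 8, 9 (A-positions 1,2,4, B-positions 6,10,13).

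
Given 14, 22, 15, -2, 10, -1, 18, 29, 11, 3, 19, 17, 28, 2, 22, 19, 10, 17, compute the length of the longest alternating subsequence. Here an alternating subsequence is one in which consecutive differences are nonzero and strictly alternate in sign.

Track the best alternating length ending on an up-step vs a down-step at each position: up/down = 1/1, 2/1, 2/3, 1/3, 4/3, 4/5, 6/3, 6/1, 6/7, 6/7, 8/7, 8/9, 10/7, 6/11, 12/11, 12/13, 12/13, 14/13.
The maximum over both is 14; one such subsequence is 14, 22, -2, 10, -1, 18, 11, 19, 17, 28, 2, 22, 10, 17.

14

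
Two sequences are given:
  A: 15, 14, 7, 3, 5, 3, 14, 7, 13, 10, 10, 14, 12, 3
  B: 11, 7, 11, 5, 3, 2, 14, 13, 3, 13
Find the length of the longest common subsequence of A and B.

6

Backtracking the LCS table gives one alignment: 7 (A3,B2) → 5 (A5,B4) → 3 (A6,B5) → 14 (A7,B7) → 13 (A9,B8) → 3 (A14,B9).
So the longest common subsequence has length 6.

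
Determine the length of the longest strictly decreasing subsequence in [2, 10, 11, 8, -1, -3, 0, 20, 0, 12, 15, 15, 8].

One longest decreasing subsequence is 10, 8, -1, -3 (positions 2,4,5,6), of length 4; no longer one exists.

4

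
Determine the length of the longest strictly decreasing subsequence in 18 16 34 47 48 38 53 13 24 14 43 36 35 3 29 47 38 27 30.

6

Let dp[i] be the longest decreasing subsequence ending at position i. Then dp = [1, 2, 1, 1, 1, 2, 1, 3, 3, 4, 2, 3, 4, 5, 5, 2, 3, 6, 5].
The maximum is 6; one witness is 47, 38, 36, 35, 29, 27 at positions 4,6,12,13,15,18.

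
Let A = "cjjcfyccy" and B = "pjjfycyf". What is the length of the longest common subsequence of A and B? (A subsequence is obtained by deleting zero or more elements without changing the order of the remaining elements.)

Backtracking the LCS table gives one alignment: j (A2,B2) → j (A3,B3) → f (A5,B4) → y (A6,B5) → c (A8,B6) → y (A9,B7).
So the longest common subsequence has length 6.

6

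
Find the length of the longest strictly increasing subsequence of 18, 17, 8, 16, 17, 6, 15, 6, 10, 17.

Scanning left to right, the best length ending at each element is: 18→1, 17→1, 8→1, 16→2, 17→3, 6→1, 15→2, 6→1, 10→2, 17→3.
So the longest increasing subsequence has length 3, e.g. 8, 16, 17.

3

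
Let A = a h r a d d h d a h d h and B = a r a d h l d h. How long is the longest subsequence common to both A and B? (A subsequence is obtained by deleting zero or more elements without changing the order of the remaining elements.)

A longest common subsequence is aradhdh (length 7); the LCS DP confirms no longer common subsequence exists.

7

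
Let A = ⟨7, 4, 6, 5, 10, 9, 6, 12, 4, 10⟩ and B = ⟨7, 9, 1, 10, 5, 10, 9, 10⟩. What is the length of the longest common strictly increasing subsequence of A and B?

For each value that appears in both, track the longest common increasing run ending there.
The best achievable length is 3; one witness is 7, 9, 10 (A-positions 1,6,10, B-positions 1,2,4).

3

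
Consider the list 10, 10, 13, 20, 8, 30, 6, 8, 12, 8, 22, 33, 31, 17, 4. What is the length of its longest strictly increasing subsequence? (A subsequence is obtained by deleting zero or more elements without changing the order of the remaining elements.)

5

One longest increasing subsequence is 10, 13, 20, 30, 33 (positions 1,3,4,6,12), of length 5; no longer one exists.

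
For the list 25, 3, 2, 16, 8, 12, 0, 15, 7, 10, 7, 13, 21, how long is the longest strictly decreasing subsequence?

5

One longest decreasing subsequence is 25, 16, 12, 10, 7 (positions 1,4,6,10,11), of length 5; no longer one exists.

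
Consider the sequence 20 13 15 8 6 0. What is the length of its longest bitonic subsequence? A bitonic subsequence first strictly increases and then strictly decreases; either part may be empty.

5

Let inc[i] be the LIS ending at i and dec[i] the longest strictly decreasing subsequence starting at i. inc = [1, 1, 2, 1, 1, 1], dec = [5, 4, 4, 3, 2, 1].
max_i inc[i]+dec[i]−1 = 5, with one witness 20, 15, 8, 6, 0.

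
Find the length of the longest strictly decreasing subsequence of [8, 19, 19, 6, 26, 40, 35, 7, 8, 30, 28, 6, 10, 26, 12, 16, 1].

Let dp[i] be the longest decreasing subsequence ending at position i. Then dp = [1, 1, 1, 2, 1, 1, 2, 3, 3, 3, 4, 5, 5, 5, 6, 6, 7].
The maximum is 7; one witness is 40, 35, 30, 28, 26, 12, 1 at positions 6,7,10,11,14,15,17.

7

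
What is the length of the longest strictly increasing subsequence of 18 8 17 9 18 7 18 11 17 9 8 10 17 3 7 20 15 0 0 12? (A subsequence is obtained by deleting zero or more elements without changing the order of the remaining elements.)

5

Let dp[i] be the longest increasing subsequence ending at position i. Then dp = [1, 1, 2, 2, 3, 1, 3, 3, 4, 2, 2, 3, 4, 1, 2, 5, 4, 1, 1, 4].
The maximum is 5; one witness is 8, 9, 11, 17, 20 at positions 2,4,8,9,16.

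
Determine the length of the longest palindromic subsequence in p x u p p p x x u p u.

One longest palindromic subsequence is pupppup (positions 1,3,4,5,6,9,10); it reads the same forward and backward, and the interval DP gives dp[1][11] = 7.

7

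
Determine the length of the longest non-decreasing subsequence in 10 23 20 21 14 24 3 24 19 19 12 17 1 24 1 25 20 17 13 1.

7

Let dp[i] be the longest non-decreasing subsequence ending at position i. Then dp = [1, 2, 2, 3, 2, 4, 1, 5, 3, 4, 2, 3, 1, 6, 2, 7, 5, 4, 3, 3].
The maximum is 7; one witness is 10, 20, 21, 24, 24, 24, 25 at positions 1,3,4,6,8,14,16.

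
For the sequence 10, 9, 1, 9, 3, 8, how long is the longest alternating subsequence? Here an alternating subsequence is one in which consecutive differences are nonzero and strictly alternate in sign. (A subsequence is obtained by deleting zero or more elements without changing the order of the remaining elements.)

5

A longest alternating subsequence is 10, 1, 9, 3, 8 (positions 1,3,4,5,6); its 4 consecutive differences strictly alternate in sign, and length 5 is optimal.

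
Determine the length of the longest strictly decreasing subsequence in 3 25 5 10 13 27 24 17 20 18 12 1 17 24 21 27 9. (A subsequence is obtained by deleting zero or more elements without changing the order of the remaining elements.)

Let dp[i] be the longest decreasing subsequence ending at position i. Then dp = [1, 1, 2, 2, 2, 1, 2, 3, 3, 4, 5, 6, 5, 2, 3, 1, 6].
The maximum is 6; one witness is 25, 24, 20, 18, 12, 1 at positions 2,7,9,10,11,12.

6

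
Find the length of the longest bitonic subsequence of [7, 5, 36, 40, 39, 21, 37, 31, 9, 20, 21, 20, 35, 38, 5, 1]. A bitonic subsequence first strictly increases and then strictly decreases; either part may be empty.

10

Let inc[i] be the LIS ending at i and dec[i] the longest strictly decreasing subsequence starting at i. inc = [1, 1, 2, 3, 3, 2, 3, 3, 2, 3, 4, 3, 5, 6, 1, 1], dec = [3, 2, 6, 8, 7, 4, 6, 5, 3, 3, 4, 3, 3, 3, 2, 1].
max_i inc[i]+dec[i]−1 = 10, with one witness 7, 36, 40, 39, 37, 31, 21, 20, 5, 1.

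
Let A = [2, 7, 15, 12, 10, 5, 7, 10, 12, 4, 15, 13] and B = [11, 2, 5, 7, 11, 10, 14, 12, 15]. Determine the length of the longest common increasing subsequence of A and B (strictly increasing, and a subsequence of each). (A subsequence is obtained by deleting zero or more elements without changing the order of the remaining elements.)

6

For each value that appears in both, track the longest common increasing run ending there.
The best achievable length is 6; one witness is 2, 5, 7, 10, 12, 15 (A-positions 1,6,7,8,9,11, B-positions 2,3,4,6,8,9).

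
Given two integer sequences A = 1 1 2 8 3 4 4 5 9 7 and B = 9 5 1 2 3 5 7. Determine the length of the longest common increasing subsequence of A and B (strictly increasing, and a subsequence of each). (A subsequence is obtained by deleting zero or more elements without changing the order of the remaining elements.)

A longest common strictly increasing subsequence is 1, 2, 3, 5, 7 (length 5); it appears in order in both A and B, and no longer such subsequence exists.

5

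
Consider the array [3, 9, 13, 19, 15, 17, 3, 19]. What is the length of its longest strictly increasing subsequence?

6

Let dp[i] be the longest increasing subsequence ending at position i. Then dp = [1, 2, 3, 4, 4, 5, 1, 6].
The maximum is 6; one witness is 3, 9, 13, 15, 17, 19 at positions 1,2,3,5,6,8.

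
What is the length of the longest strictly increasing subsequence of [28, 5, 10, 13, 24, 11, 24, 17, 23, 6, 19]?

5

One longest increasing subsequence is 5, 10, 13, 17, 23 (positions 2,3,4,8,9), of length 5; no longer one exists.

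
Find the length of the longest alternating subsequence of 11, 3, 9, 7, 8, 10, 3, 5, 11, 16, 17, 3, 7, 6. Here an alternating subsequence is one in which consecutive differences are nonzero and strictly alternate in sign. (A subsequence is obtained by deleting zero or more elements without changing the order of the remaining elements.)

Track the best alternating length ending on an up-step vs a down-step at each position: up/down = 1/1, 1/2, 3/2, 3/4, 5/4, 5/2, 1/6, 7/6, 7/1, 7/1, 7/1, 1/8, 9/8, 9/10.
The maximum over both is 10; one such subsequence is 11, 3, 9, 7, 8, 3, 5, 3, 7, 6.

10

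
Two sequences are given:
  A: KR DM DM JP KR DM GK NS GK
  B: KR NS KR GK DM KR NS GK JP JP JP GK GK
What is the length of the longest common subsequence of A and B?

5

Backtracking the LCS table gives one alignment: KR (A1,B3) → DM (A2,B5) → JP (A4,B11) → GK (A7,B12) → GK (A9,B13).
So the longest common subsequence has length 5.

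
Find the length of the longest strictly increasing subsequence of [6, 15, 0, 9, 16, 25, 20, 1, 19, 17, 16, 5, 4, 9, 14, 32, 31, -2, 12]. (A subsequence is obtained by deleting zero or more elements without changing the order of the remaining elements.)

Let dp[i] be the longest increasing subsequence ending at position i. Then dp = [1, 2, 1, 2, 3, 4, 4, 2, 4, 4, 3, 3, 3, 4, 5, 6, 6, 1, 5].
The maximum is 6; one witness is 0, 1, 5, 9, 14, 32 at positions 3,8,12,14,15,16.

6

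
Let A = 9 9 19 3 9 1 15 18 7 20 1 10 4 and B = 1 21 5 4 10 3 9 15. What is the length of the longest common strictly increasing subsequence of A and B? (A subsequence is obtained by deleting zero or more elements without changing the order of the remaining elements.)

For each value that appears in both, track the longest common increasing run ending there.
The best achievable length is 3; one witness is 3, 9, 15 (A-positions 4,5,7, B-positions 6,7,8).

3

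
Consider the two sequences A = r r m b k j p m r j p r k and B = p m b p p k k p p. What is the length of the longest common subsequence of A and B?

5

Backtracking the LCS table gives one alignment: m (A3,B2) → b (A4,B3) → k (A5,B7) → p (A7,B8) → p (A11,B9).
So the longest common subsequence has length 5.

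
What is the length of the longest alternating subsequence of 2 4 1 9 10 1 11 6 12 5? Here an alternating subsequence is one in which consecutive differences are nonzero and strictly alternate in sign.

9

Track the best alternating length ending on an up-step vs a down-step at each position: up/down = 1/1, 2/1, 1/3, 4/1, 4/1, 1/5, 6/1, 6/7, 8/1, 6/9.
The maximum over both is 9; one such subsequence is 2, 4, 1, 9, 1, 11, 6, 12, 5.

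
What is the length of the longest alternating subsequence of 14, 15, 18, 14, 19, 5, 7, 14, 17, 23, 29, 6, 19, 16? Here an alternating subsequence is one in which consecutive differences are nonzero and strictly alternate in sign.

Track the best alternating length ending on an up-step vs a down-step at each position: up/down = 1/1, 2/1, 2/1, 1/3, 4/1, 1/5, 6/5, 6/5, 6/5, 6/1, 6/1, 6/7, 8/7, 8/9.
The maximum over both is 9; one such subsequence is 14, 15, 14, 19, 5, 7, 6, 19, 16.

9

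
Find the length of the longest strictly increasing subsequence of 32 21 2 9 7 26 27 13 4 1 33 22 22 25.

Let dp[i] be the longest increasing subsequence ending at position i. Then dp = [1, 1, 1, 2, 2, 3, 4, 3, 2, 1, 5, 4, 4, 5].
The maximum is 5; one witness is 2, 9, 26, 27, 33 at positions 3,4,6,7,11.

5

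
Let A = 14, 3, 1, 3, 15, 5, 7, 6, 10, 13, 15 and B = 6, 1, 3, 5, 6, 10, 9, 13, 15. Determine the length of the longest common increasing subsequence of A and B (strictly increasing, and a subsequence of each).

7

A longest common strictly increasing subsequence is 1, 3, 5, 6, 10, 13, 15 (length 7); it appears in order in both A and B, and no longer such subsequence exists.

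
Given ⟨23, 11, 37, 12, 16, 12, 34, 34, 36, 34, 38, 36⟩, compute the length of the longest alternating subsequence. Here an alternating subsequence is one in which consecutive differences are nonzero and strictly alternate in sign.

10

Track the best alternating length ending on an up-step vs a down-step at each position: up/down = 1/1, 1/2, 3/1, 3/4, 5/4, 3/6, 7/4, 7/4, 7/4, 7/8, 9/1, 9/10.
The maximum over both is 10; one such subsequence is 23, 11, 37, 12, 16, 12, 36, 34, 38, 36.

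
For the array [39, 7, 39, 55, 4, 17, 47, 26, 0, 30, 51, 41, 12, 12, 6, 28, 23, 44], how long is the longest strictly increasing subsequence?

Let dp[i] be the longest increasing subsequence ending at position i. Then dp = [1, 1, 2, 3, 1, 2, 3, 3, 1, 4, 5, 5, 2, 2, 2, 4, 3, 6].
The maximum is 6; one witness is 7, 17, 26, 30, 41, 44 at positions 2,6,8,10,12,18.

6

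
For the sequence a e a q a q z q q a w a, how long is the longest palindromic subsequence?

One longest palindromic subsequence is aaqqzqqaa (positions 1,3,4,6,7,8,9,10,12); it reads the same forward and backward, and the interval DP gives dp[1][12] = 9.

9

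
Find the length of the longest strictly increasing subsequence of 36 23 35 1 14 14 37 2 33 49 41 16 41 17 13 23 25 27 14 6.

One longest increasing subsequence is 1, 14, 16, 17, 23, 25, 27 (positions 4,5,12,14,16,17,18), of length 7; no longer one exists.

7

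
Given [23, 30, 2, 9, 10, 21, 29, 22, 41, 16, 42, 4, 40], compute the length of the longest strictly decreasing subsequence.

Let dp[i] be the longest decreasing subsequence ending at position i. Then dp = [1, 1, 2, 2, 2, 2, 2, 3, 1, 4, 1, 5, 2].
The maximum is 5; one witness is 30, 29, 22, 16, 4 at positions 2,7,8,10,12.

5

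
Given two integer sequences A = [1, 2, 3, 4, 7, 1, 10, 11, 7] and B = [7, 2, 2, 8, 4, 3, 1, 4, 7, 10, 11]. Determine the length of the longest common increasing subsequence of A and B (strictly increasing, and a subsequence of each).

6

For each value that appears in both, track the longest common increasing run ending there.
The best achievable length is 6; one witness is 2, 3, 4, 7, 10, 11 (A-positions 2,3,4,5,7,8, B-positions 2,6,8,9,10,11).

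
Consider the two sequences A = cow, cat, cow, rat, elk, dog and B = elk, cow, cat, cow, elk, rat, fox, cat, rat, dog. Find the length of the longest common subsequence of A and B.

A longest common subsequence is cow, cat, cow, rat, dog (length 5); the LCS DP confirms no longer common subsequence exists.

5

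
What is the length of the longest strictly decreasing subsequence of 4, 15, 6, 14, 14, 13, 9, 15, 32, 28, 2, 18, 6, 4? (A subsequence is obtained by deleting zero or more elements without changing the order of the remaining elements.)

Let dp[i] be the longest decreasing subsequence ending at position i. Then dp = [1, 1, 2, 2, 2, 3, 4, 1, 1, 2, 5, 3, 5, 6].
The maximum is 6; one witness is 15, 14, 13, 9, 6, 4 at positions 2,4,6,7,13,14.

6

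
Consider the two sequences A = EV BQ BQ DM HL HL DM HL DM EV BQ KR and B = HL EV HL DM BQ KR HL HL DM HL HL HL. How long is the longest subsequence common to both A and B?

6

Backtracking the LCS table gives one alignment: EV (A1,B2) → BQ (A2,B5) → DM (A4,B9) → HL (A5,B10) → HL (A6,B11) → HL (A8,B12).
So the longest common subsequence has length 6.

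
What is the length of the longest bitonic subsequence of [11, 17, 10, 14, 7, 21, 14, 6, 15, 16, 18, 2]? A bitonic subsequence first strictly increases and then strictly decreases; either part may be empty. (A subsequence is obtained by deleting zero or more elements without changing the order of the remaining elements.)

6

Let inc[i] be the LIS ending at i and dec[i] the longest strictly decreasing subsequence starting at i. inc = [1, 2, 1, 2, 1, 3, 2, 1, 3, 4, 5, 1], dec = [5, 5, 4, 4, 3, 4, 3, 2, 2, 2, 2, 1].
max_i inc[i]+dec[i]−1 = 6, with one witness 11, 17, 14, 7, 6, 2.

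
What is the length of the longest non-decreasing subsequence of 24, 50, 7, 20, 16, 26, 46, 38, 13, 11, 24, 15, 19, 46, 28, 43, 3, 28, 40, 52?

Scanning left to right, the best length ending at each element is: 24→1, 50→2, 7→1, 20→2, 16→2, 26→3, 46→4, 38→4, 13→2, 11→2, 24→3, 15→3, 19→4, 46→5, 28→5, 43→6, 3→1, 28→6, 40→7, 52→8.
So the longest non-decreasing subsequence has length 8, e.g. 7, 13, 15, 19, 28, 28, 40, 52.

8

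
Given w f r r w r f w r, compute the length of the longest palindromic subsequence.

Using dp[i][j] = 2 + dp[i+1][j−1] if the ends match, else max(dp[i+1][j], dp[i][j−1]):
dp[1][9] = 7. A witness is wfrwrfw at positions 1,2,3,5,6,7,8.

7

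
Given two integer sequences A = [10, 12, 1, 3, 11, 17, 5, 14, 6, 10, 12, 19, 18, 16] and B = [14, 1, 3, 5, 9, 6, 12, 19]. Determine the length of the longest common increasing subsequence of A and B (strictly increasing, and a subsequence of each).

6

For each value that appears in both, track the longest common increasing run ending there.
The best achievable length is 6; one witness is 1, 3, 5, 6, 12, 19 (A-positions 3,4,7,9,11,12, B-positions 2,3,4,6,7,8).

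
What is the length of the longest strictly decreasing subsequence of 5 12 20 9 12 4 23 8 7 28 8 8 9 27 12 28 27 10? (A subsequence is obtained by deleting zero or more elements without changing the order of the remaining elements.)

4

Scanning left to right, the best length ending at each element is: 5→1, 12→1, 20→1, 9→2, 12→2, 4→3, 23→1, 8→3, 7→4, 28→1, 8→3, 8→3, 9→3, 27→2, 12→3, 28→1, 27→2, 10→4.
So the longest decreasing subsequence has length 4, e.g. 12, 9, 8, 7.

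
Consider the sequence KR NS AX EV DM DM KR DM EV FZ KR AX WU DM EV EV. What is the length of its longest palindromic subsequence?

7

One longest palindromic subsequence is EV DM KR FZ KR DM EV (positions 4,6,7,10,11,14,16); it reads the same forward and backward, and the interval DP gives dp[1][16] = 7.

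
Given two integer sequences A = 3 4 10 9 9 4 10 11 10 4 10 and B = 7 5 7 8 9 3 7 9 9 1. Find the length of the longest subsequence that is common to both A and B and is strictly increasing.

2

A longest common strictly increasing subsequence is 3, 9 (length 2); it appears in order in both A and B, and no longer such subsequence exists.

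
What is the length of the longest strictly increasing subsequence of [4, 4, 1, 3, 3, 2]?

2

Let dp[i] be the longest increasing subsequence ending at position i. Then dp = [1, 1, 1, 2, 2, 2].
The maximum is 2; one witness is 1, 3 at positions 3,4.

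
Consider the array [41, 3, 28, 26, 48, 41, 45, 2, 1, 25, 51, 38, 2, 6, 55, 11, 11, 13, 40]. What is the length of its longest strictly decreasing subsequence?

5

Let dp[i] be the longest decreasing subsequence ending at position i. Then dp = [1, 2, 2, 3, 1, 2, 2, 4, 5, 4, 1, 3, 5, 5, 1, 5, 5, 5, 3].
The maximum is 5; one witness is 41, 28, 26, 2, 1 at positions 1,3,4,8,9.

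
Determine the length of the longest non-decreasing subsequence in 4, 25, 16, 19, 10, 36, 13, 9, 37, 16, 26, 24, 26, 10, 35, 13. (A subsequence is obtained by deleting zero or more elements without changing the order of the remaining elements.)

7

Scanning left to right, the best length ending at each element is: 4→1, 25→2, 16→2, 19→3, 10→2, 36→4, 13→3, 9→2, 37→5, 16→4, 26→5, 24→5, 26→6, 10→3, 35→7, 13→4.
So the longest non-decreasing subsequence has length 7, e.g. 4, 10, 13, 16, 26, 26, 35.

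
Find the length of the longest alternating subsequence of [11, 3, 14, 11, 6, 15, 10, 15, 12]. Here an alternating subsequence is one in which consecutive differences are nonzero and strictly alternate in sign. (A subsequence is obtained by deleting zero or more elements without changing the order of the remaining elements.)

Track the best alternating length ending on an up-step vs a down-step at each position: up/down = 1/1, 1/2, 3/1, 3/4, 3/4, 5/1, 5/6, 7/1, 7/8.
The maximum over both is 8; one such subsequence is 11, 3, 14, 11, 15, 10, 15, 12.

8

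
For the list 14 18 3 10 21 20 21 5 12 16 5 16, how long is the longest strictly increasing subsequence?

4

One longest increasing subsequence is 14, 18, 20, 21 (positions 1,2,6,7), of length 4; no longer one exists.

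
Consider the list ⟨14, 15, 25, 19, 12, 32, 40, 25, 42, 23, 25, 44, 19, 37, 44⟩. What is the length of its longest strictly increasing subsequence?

7

Let dp[i] be the longest increasing subsequence ending at position i. Then dp = [1, 2, 3, 3, 1, 4, 5, 4, 6, 4, 5, 7, 3, 6, 7].
The maximum is 7; one witness is 14, 15, 25, 32, 40, 42, 44 at positions 1,2,3,6,7,9,12.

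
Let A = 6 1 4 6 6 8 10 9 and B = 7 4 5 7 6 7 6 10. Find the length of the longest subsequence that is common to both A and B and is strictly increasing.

A longest common strictly increasing subsequence is 4, 6, 10 (length 3); it appears in order in both A and B, and no longer such subsequence exists.

3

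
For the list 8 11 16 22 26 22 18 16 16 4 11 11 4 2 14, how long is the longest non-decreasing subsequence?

Scanning left to right, the best length ending at each element is: 8→1, 11→2, 16→3, 22→4, 26→5, 22→5, 18→4, 16→4, 16→5, 4→1, 11→3, 11→4, 4→2, 2→1, 14→5.
So the longest non-decreasing subsequence has length 5, e.g. 8, 11, 16, 22, 26.

5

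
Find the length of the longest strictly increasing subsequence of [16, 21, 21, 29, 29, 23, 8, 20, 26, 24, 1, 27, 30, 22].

6

Scanning left to right, the best length ending at each element is: 16→1, 21→2, 21→2, 29→3, 29→3, 23→3, 8→1, 20→2, 26→4, 24→4, 1→1, 27→5, 30→6, 22→3.
So the longest increasing subsequence has length 6, e.g. 16, 21, 23, 26, 27, 30.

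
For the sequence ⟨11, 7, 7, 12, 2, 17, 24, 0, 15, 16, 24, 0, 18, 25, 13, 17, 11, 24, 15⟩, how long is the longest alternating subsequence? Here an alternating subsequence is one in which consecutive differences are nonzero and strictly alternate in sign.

Track the best alternating length ending on an up-step vs a down-step at each position: up/down = 1/1, 1/2, 1/2, 3/1, 1/4, 5/1, 5/1, 1/6, 7/6, 7/6, 7/1, 1/8, 9/8, 9/1, 9/10, 11/10, 9/12, 13/10, 13/14.
The maximum over both is 14; one such subsequence is 11, 7, 12, 2, 17, 0, 15, 0, 18, 13, 17, 11, 24, 15.

14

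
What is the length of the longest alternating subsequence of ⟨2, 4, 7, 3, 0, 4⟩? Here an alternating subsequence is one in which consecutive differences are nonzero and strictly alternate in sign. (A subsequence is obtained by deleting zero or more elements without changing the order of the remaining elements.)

A longest alternating subsequence is 2, 4, 3, 4 (positions 1,2,4,6); its 3 consecutive differences strictly alternate in sign, and length 4 is optimal.

4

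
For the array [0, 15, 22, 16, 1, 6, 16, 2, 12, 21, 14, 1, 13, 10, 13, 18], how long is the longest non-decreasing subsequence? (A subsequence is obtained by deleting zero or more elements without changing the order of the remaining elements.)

One longest non-decreasing subsequence is 0, 1, 6, 12, 13, 13, 18 (positions 1,5,6,9,13,15,16), of length 7; no longer one exists.

7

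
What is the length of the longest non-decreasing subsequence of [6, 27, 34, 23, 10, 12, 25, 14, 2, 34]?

One longest non-decreasing subsequence is 6, 10, 12, 25, 34 (positions 1,5,6,7,10), of length 5; no longer one exists.

5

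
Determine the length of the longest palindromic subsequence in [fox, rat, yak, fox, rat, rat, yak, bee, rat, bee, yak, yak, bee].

7

Using dp[i][j] = 2 + dp[i+1][j−1] if the ends match, else max(dp[i+1][j], dp[i][j−1]):
dp[1][13] = 7. A witness is yak yak bee rat bee yak yak at positions 3,7,8,9,10,11,12.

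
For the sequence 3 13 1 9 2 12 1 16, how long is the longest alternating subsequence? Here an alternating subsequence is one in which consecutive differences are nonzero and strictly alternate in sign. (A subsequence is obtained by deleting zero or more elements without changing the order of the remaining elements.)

Track the best alternating length ending on an up-step vs a down-step at each position: up/down = 1/1, 2/1, 1/3, 4/3, 4/5, 6/3, 1/7, 8/1.
The maximum over both is 8; one such subsequence is 3, 13, 1, 9, 2, 12, 1, 16.

8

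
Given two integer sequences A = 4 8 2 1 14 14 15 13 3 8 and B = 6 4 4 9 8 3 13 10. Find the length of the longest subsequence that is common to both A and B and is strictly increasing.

3

A longest common strictly increasing subsequence is 4, 8, 13 (length 3); it appears in order in both A and B, and no longer such subsequence exists.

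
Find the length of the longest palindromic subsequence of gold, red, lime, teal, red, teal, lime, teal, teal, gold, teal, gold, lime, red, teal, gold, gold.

11

One longest palindromic subsequence is gold teal red lime gold teal gold lime red teal gold (positions 1,4,5,7,10,11,12,13,14,15,17); it reads the same forward and backward, and the interval DP gives dp[1][17] = 11.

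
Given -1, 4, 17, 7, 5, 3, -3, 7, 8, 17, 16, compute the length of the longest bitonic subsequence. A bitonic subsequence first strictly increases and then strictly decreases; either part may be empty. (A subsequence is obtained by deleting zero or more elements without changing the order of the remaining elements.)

7

Let inc[i] be the LIS ending at i and dec[i] the longest strictly decreasing subsequence starting at i. inc = [1, 2, 3, 3, 3, 2, 1, 4, 5, 6, 6], dec = [2, 3, 5, 4, 3, 2, 1, 1, 1, 2, 1].
max_i inc[i]+dec[i]−1 = 7, with one witness -1, 4, 17, 7, 5, 3, -3.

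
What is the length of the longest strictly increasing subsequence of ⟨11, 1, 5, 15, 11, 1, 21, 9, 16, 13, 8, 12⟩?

4

Scanning left to right, the best length ending at each element is: 11→1, 1→1, 5→2, 15→3, 11→3, 1→1, 21→4, 9→3, 16→4, 13→4, 8→3, 12→4.
So the longest increasing subsequence has length 4, e.g. 1, 5, 15, 21.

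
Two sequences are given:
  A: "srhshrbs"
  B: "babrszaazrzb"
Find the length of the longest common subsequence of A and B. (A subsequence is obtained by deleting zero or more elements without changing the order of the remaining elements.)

Backtracking the LCS table gives one alignment: r (A2,B4) → s (A4,B5) → r (A6,B10) → b (A7,B12).
So the longest common subsequence has length 4.

4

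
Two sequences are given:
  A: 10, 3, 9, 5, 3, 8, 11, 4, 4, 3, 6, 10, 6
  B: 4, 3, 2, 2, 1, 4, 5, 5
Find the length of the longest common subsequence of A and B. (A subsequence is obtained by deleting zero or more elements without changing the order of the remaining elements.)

2

A longest common subsequence is 3, 5 (length 2); the LCS DP confirms no longer common subsequence exists.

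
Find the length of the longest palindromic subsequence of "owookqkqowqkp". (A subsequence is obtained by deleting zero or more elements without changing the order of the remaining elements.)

7

Using dp[i][j] = 2 + dp[i+1][j−1] if the ends match, else max(dp[i+1][j], dp[i][j−1]):
dp[1][13] = 7. A witness is woqkqow at positions 2,3,6,7,8,9,10.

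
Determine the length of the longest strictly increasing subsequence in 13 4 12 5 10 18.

Let dp[i] be the longest increasing subsequence ending at position i. Then dp = [1, 1, 2, 2, 3, 4].
The maximum is 4; one witness is 4, 5, 10, 18 at positions 2,4,5,6.

4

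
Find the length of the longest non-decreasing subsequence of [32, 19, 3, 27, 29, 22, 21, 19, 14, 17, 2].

Let dp[i] be the longest non-decreasing subsequence ending at position i. Then dp = [1, 1, 1, 2, 3, 2, 2, 2, 2, 3, 1].
The maximum is 3; one witness is 19, 27, 29 at positions 2,4,5.

3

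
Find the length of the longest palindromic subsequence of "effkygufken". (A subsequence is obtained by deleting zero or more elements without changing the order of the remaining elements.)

5

Using dp[i][j] = 2 + dp[i+1][j−1] if the ends match, else max(dp[i+1][j], dp[i][j−1]):
dp[1][11] = 5. A witness is ekfke at positions 1,4,8,9,10.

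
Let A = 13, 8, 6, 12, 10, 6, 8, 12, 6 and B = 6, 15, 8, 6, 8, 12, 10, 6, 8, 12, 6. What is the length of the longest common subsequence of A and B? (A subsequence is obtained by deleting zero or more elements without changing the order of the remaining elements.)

Backtracking the LCS table gives one alignment: 8 (A2,B3) → 6 (A3,B4) → 12 (A4,B6) → 10 (A5,B7) → 6 (A6,B8) → 8 (A7,B9) → 12 (A8,B10) → 6 (A9,B11).
So the longest common subsequence has length 8.

8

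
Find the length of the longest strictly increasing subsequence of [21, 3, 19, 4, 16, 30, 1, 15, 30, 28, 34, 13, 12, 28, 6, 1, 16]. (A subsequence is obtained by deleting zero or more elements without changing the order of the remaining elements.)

5

Let dp[i] be the longest increasing subsequence ending at position i. Then dp = [1, 1, 2, 2, 3, 4, 1, 3, 4, 4, 5, 3, 3, 4, 3, 1, 4].
The maximum is 5; one witness is 3, 4, 16, 30, 34 at positions 2,4,5,6,11.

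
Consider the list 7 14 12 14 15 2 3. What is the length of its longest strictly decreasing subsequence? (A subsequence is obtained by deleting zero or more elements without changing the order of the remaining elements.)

3

Let dp[i] be the longest decreasing subsequence ending at position i. Then dp = [1, 1, 2, 1, 1, 3, 3].
The maximum is 3; one witness is 14, 12, 2 at positions 2,3,6.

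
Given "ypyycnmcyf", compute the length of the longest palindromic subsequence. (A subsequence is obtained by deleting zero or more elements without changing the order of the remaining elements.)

One longest palindromic subsequence is ycmcy (positions 4,5,7,8,9); it reads the same forward and backward, and the interval DP gives dp[1][10] = 5.

5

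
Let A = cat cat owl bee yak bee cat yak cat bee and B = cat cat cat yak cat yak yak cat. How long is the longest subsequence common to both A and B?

6

A longest common subsequence is cat, cat, yak, cat, yak, cat (length 6); the LCS DP confirms no longer common subsequence exists.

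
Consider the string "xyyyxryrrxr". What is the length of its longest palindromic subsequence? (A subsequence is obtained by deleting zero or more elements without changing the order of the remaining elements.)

6

Using dp[i][j] = 2 + dp[i+1][j−1] if the ends match, else max(dp[i+1][j], dp[i][j−1]):
dp[1][11] = 6. A witness is xyyyyx at positions 1,2,3,4,7,10.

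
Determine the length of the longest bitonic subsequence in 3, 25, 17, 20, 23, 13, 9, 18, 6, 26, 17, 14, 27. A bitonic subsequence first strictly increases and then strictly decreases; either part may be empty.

Let inc[i] be the LIS ending at i and dec[i] the longest strictly decreasing subsequence starting at i. inc = [1, 2, 2, 3, 4, 2, 2, 3, 2, 5, 3, 3, 6], dec = [1, 5, 4, 4, 4, 3, 2, 3, 1, 3, 2, 1, 1].
max_i inc[i]+dec[i]−1 = 7, with one witness 3, 17, 20, 23, 18, 17, 14.

7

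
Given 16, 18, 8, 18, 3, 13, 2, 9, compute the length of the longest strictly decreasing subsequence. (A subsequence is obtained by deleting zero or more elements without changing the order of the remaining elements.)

4

One longest decreasing subsequence is 16, 8, 3, 2 (positions 1,3,5,7), of length 4; no longer one exists.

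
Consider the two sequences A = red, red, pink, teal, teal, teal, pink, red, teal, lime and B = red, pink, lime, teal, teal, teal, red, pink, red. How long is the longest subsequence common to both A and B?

Backtracking the LCS table gives one alignment: red (A2,B1) → pink (A3,B2) → teal (A4,B4) → teal (A5,B5) → teal (A6,B6) → pink (A7,B8) → red (A8,B9).
So the longest common subsequence has length 7.

7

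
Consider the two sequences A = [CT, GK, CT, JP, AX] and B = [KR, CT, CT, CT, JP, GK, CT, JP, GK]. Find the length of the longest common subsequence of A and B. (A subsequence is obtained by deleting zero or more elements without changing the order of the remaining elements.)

Backtracking the LCS table gives one alignment: CT (A1,B4) → GK (A2,B6) → CT (A3,B7) → JP (A4,B8).
So the longest common subsequence has length 4.

4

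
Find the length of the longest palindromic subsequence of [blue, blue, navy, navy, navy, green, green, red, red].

One longest palindromic subsequence is navy navy navy (positions 3,4,5); it reads the same forward and backward, and the interval DP gives dp[1][9] = 3.

3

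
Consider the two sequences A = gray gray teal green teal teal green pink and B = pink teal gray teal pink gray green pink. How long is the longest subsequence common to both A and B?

4

Backtracking the LCS table gives one alignment: gray (A1,B3) → gray (A2,B6) → green (A7,B7) → pink (A8,B8).
So the longest common subsequence has length 4.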